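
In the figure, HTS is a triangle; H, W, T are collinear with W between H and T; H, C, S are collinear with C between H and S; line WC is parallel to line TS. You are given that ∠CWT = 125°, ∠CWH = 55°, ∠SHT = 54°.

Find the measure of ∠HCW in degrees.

1. ∠HTS = 55°  [WC∥TS, corresponding at W]
2. ∠HST = 71°  [△HTS]
3. ∠HCW = 71°  [WC∥TS, corresponding at C]

∠HCW = 71°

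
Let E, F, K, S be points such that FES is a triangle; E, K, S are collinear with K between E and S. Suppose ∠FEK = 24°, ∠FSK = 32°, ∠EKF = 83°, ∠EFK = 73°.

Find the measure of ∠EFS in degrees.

1. ∠FES = 24°  [K on ray ES]
2. ∠ESF = 32°  [K on ray SE]
3. ∠EFS = 124°  [△FES]

∠EFS = 124°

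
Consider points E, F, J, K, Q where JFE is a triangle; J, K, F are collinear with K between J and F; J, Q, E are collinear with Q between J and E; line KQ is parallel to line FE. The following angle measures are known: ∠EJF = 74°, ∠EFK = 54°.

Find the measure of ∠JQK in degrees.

∠JQK = 52°

1. ∠EFJ = 54°  [K on ray FJ]
2. ∠FEJ = 52°  [△JFE]
3. ∠JQK = 52°  [KQ∥FE, corresponding at Q]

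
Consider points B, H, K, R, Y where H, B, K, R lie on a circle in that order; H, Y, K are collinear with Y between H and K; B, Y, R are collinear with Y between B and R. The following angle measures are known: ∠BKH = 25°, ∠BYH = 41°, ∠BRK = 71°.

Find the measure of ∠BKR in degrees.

∠BKR = 93°

1. ∠BYK = 139°  [linear pair at Y on HK]
2. ∠KBR = 16°  [△BYK]
3. ∠BKR = 93°  [△BKR]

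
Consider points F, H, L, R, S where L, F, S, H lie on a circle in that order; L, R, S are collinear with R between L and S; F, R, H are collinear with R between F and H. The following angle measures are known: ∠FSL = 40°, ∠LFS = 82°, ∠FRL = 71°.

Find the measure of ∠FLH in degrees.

1. ∠FHL = 40°  [same arc LF]
2. ∠FLS = 58°  [△LFS]
3. ∠HFL = 51°  [△LRF]
4. ∠FLH = 89°  [△LFH]

∠FLH = 89°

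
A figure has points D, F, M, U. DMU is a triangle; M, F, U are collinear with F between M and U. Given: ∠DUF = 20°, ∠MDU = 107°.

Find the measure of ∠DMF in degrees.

∠DMF = 53°

1. ∠DUM = 20°  [F on ray UM]
2. ∠DMU = 53°  [△DMU]
3. ∠DMF = 53°  [F on ray MU]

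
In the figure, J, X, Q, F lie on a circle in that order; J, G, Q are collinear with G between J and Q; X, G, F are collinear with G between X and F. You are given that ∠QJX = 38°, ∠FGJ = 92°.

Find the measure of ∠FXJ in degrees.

1. ∠QFX = 38°  [same arc XQ]
2. ∠FGQ = 88°  [linear pair at G on JQ]
3. ∠FQJ = 54°  [△QGF]
4. ∠FXJ = 54°  [same arc JF]

∠FXJ = 54°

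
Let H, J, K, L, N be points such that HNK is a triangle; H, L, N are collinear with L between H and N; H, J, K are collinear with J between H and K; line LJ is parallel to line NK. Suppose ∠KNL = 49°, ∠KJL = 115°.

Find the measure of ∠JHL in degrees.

∠JHL = 66°

1. ∠HNK = 49°  [L on ray NH]
2. ∠HJL = 65°  [linear pair at J on HK]
3. ∠HLJ = 49°  [LJ∥NK, corresponding at L]
4. ∠JHL = 66°  [△HLJ]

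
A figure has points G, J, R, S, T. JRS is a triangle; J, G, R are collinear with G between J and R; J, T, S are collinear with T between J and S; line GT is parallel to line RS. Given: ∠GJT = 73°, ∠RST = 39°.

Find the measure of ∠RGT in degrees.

1. ∠RJS = 73°  [G on JR, T on JS]
2. ∠JSR = 39°  [T on ray SJ]
3. ∠JRS = 68°  [△JRS]
4. ∠JGT = 68°  [GT∥RS, corresponding at G]
5. ∠RGT = 112°  [linear pair at G on JR]

∠RGT = 112°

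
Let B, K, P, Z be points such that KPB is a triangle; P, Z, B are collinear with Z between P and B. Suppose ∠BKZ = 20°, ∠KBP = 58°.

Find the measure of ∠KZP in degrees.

∠KZP = 78°

1. ∠KBZ = 58°  [Z on ray BP]
2. ∠BZK = 102°  [△KZB]
3. ∠KZP = 78°  [linear pair at Z on PB]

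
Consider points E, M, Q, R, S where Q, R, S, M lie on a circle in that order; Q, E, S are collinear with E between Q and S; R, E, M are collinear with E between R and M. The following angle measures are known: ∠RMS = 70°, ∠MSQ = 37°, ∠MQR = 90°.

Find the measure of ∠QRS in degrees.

1. ∠RQS = 70°  [same arc RS]
2. ∠MRQ = 37°  [same arc QM]
3. ∠QMR = 53°  [△QRM]
4. ∠QSR = 53°  [same arc QR]
5. ∠QRS = 57°  [△QRS]

∠QRS = 57°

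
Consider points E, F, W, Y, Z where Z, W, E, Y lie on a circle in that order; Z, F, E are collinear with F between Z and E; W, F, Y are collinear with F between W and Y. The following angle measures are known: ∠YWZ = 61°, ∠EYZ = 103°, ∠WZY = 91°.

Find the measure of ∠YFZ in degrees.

∠YFZ = 136°

1. ∠YEZ = 61°  [same arc ZY]
2. ∠WYZ = 28°  [△ZWY]
3. ∠EZY = 16°  [△ZEY]
4. ∠YFZ = 136°  [△ZFY]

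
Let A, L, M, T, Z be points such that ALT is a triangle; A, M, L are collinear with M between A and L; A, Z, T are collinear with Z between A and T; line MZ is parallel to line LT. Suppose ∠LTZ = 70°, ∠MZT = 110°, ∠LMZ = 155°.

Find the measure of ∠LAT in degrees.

1. ∠AZM = 70°  [linear pair at Z on AT]
2. ∠AMZ = 25°  [linear pair at M on AL]
3. ∠MAZ = 85°  [△AMZ]
4. ∠LAT = 85°  [M on AL, Z on AT]

∠LAT = 85°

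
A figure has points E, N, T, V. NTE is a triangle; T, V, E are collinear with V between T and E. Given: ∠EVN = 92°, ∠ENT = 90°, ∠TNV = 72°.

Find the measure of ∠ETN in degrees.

1. ∠NVT = 88°  [linear pair at V on TE]
2. ∠NTV = 20°  [△NTV]
3. ∠ETN = 20°  [V on ray TE]

∠ETN = 20°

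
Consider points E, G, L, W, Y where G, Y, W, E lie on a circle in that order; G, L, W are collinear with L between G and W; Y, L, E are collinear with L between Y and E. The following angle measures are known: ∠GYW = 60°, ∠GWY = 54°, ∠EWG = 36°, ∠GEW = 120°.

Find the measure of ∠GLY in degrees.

∠GLY = 78°

1. ∠WGY = 66°  [△GYW]
2. ∠EYG = 36°  [same arc GE]
3. ∠GLY = 78°  [△GLY]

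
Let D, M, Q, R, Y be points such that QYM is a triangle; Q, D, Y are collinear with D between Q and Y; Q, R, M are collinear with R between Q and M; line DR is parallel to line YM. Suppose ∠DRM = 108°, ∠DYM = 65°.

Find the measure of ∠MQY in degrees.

1. ∠DRQ = 72°  [linear pair at R on QM]
2. ∠MYQ = 65°  [D on ray YQ]
3. ∠QMY = 72°  [DR∥YM, corresponding at R]
4. ∠MQY = 43°  [△QYM]

∠MQY = 43°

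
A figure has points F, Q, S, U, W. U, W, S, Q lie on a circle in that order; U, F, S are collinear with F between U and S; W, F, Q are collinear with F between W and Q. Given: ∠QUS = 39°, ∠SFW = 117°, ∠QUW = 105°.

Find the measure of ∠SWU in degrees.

1. ∠QWS = 39°  [same arc SQ]
2. ∠USW = 24°  [△WFS]
3. ∠QSW = 75°  [cyclic UWSQ, opposite ∠U+∠S]
4. ∠SQW = 66°  [△WSQ]
5. ∠SUW = 66°  [same arc WS]
6. ∠SWU = 90°  [△UWS]

∠SWU = 90°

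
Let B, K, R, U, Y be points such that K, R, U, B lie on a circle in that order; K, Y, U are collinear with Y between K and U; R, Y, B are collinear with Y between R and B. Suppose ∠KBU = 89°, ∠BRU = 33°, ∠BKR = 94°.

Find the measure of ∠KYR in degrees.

1. ∠BKU = 33°  [same arc UB]
2. ∠BUR = 86°  [cyclic KRUB, opposite ∠K+∠U]
3. ∠BUK = 58°  [△KUB]
4. ∠RBU = 61°  [△RUB]
5. ∠BRK = 58°  [same arc KB]
6. ∠RKU = 61°  [same arc RU]
7. ∠KYR = 61°  [△KYR]

∠KYR = 61°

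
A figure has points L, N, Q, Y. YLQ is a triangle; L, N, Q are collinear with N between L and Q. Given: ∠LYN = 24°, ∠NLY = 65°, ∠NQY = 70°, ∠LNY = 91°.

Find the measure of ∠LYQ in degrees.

1. ∠QLY = 65°  [N on ray LQ]
2. ∠LQY = 70°  [N on ray QL]
3. ∠LYQ = 45°  [△YLQ]

∠LYQ = 45°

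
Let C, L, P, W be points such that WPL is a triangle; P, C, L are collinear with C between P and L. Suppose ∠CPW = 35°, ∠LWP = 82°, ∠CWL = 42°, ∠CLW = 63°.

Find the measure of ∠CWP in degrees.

∠CWP = 40°

1. ∠LCW = 75°  [△WCL]
2. ∠PCW = 105°  [linear pair at C on PL]
3. ∠CWP = 40°  [△WPC]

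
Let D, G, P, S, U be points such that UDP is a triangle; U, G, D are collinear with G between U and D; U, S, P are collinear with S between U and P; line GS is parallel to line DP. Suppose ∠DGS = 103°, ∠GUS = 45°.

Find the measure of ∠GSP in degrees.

1. ∠SGU = 77°  [linear pair at G on UD]
2. ∠GSU = 58°  [△UGS]
3. ∠GSP = 122°  [linear pair at S on UP]

∠GSP = 122°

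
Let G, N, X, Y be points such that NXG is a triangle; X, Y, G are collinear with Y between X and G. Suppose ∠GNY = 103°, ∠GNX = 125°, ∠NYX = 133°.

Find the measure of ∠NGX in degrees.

∠NGX = 30°

1. ∠GYN = 47°  [linear pair at Y on XG]
2. ∠NGY = 30°  [△NYG]
3. ∠NGX = 30°  [Y on ray GX]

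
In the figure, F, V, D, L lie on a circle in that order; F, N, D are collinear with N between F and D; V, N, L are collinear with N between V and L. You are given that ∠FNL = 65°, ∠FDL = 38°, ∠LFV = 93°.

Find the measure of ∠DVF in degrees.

1. ∠DNV = 65°  [vertical angles at N]
2. ∠FVL = 38°  [same arc FL]
3. ∠FLV = 49°  [△FVL]
4. ∠FNV = 115°  [linear pair at N on FD]
5. ∠DFV = 27°  [△FNV]
6. ∠FDV = 49°  [same arc FV]
7. ∠DVF = 104°  [△FVD]

∠DVF = 104°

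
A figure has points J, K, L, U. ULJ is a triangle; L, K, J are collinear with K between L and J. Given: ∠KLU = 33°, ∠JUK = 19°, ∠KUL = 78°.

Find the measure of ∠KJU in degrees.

1. ∠LKU = 69°  [△ULK]
2. ∠JKU = 111°  [linear pair at K on LJ]
3. ∠KJU = 50°  [△UKJ]

∠KJU = 50°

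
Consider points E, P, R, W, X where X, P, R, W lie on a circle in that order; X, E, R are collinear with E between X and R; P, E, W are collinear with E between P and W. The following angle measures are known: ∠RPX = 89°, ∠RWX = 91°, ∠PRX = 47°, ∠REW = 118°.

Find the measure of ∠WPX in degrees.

∠WPX = 18°

1. ∠PXR = 44°  [△XPR]
2. ∠PEX = 118°  [vertical angles at E]
3. ∠WPX = 18°  [△XEP]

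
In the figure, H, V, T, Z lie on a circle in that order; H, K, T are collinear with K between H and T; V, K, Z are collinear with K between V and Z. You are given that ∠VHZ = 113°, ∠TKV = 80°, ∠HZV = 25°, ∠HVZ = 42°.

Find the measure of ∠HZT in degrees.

1. ∠HKZ = 80°  [vertical angles at K]
2. ∠THZ = 75°  [△HKZ]
3. ∠HTZ = 42°  [same arc HZ]
4. ∠HZT = 63°  [△HTZ]

∠HZT = 63°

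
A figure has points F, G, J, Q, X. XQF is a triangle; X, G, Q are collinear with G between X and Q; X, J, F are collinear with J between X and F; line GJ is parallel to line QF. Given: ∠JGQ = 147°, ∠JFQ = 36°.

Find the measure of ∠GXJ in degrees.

∠GXJ = 111°

1. ∠JGX = 33°  [linear pair at G on XQ]
2. ∠QFX = 36°  [J on ray FX]
3. ∠FQX = 33°  [GJ∥QF, corresponding at G]
4. ∠FXQ = 111°  [△XQF]
5. ∠GXJ = 111°  [G on XQ, J on XF]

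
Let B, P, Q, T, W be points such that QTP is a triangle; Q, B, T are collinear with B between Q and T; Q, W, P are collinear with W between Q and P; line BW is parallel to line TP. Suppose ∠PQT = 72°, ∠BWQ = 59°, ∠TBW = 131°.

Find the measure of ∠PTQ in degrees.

∠PTQ = 49°

1. ∠BQW = 72°  [B on QT, W on QP]
2. ∠QBW = 49°  [△QBW]
3. ∠PTQ = 49°  [BW∥TP, corresponding at B]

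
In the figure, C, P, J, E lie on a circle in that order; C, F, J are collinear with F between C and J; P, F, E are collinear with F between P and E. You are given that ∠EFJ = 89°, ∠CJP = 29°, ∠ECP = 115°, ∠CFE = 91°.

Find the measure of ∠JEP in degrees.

1. ∠CFP = 89°  [vertical angles at F]
2. ∠CEP = 29°  [same arc CP]
3. ∠CPE = 36°  [△CPE]
4. ∠JCP = 55°  [△CFP]
5. ∠JEP = 55°  [same arc PJ]

∠JEP = 55°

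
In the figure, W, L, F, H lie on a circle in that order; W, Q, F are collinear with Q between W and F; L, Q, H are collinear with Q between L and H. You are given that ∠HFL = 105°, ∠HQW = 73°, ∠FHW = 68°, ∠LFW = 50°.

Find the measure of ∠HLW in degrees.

∠HLW = 55°

1. ∠HWL = 75°  [cyclic WLFH, opposite ∠W+∠F]
2. ∠LHW = 50°  [same arc WL]
3. ∠HLW = 55°  [△WLH]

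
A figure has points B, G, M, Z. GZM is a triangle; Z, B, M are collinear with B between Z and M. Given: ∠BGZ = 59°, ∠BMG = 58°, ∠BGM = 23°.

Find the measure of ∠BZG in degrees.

∠BZG = 40°

1. ∠GBM = 99°  [△GBM]
2. ∠GBZ = 81°  [linear pair at B on ZM]
3. ∠BZG = 40°  [△GZB]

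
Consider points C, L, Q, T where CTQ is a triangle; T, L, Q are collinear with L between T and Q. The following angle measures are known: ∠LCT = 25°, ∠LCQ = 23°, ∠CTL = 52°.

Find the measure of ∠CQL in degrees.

∠CQL = 80°

1. ∠CLT = 103°  [△CTL]
2. ∠CLQ = 77°  [linear pair at L on TQ]
3. ∠CQL = 80°  [△CLQ]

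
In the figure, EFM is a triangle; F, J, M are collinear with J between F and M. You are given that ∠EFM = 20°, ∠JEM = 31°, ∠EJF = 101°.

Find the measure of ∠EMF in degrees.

∠EMF = 70°

1. ∠EJM = 79°  [linear pair at J on FM]
2. ∠EMJ = 70°  [△EJM]
3. ∠EMF = 70°  [J on ray MF]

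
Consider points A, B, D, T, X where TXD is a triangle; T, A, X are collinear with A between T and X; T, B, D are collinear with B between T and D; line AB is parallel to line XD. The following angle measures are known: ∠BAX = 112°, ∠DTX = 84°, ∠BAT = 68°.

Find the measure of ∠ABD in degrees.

1. ∠ATB = 84°  [A on TX, B on TD]
2. ∠ABT = 28°  [△TAB]
3. ∠ABD = 152°  [linear pair at B on TD]

∠ABD = 152°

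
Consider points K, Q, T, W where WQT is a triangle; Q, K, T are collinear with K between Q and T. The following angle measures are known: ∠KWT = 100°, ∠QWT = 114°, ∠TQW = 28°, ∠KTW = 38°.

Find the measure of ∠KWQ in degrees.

1. ∠TKW = 42°  [△WKT]
2. ∠KQW = 28°  [K on ray QT]
3. ∠QKW = 138°  [linear pair at K on QT]
4. ∠KWQ = 14°  [△WQK]

∠KWQ = 14°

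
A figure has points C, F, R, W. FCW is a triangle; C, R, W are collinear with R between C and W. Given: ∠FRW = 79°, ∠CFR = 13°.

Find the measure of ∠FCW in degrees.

∠FCW = 66°

1. ∠CRF = 101°  [linear pair at R on CW]
2. ∠FCR = 66°  [△FCR]
3. ∠FCW = 66°  [R on ray CW]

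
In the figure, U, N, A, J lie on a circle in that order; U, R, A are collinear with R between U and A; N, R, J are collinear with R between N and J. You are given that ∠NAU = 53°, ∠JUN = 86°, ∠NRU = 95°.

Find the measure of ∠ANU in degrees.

∠ANU = 83°

1. ∠NJU = 53°  [same arc UN]
2. ∠JNU = 41°  [△UNJ]
3. ∠AUN = 44°  [△URN]
4. ∠ANU = 83°  [△UNA]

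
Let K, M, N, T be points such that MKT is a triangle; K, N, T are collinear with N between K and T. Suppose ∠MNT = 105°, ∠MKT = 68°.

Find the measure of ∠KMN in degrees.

1. ∠KNM = 75°  [linear pair at N on KT]
2. ∠MKN = 68°  [N on ray KT]
3. ∠KMN = 37°  [△MKN]

∠KMN = 37°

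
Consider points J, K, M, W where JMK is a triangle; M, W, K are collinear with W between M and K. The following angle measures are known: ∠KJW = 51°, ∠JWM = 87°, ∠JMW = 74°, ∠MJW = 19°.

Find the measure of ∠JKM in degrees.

∠JKM = 36°

1. ∠JWK = 93°  [linear pair at W on MK]
2. ∠JKW = 36°  [△JWK]
3. ∠JKM = 36°  [W on ray KM]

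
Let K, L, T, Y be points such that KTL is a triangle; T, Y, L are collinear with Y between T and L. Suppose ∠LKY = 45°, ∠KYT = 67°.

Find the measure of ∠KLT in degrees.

∠KLT = 22°

1. ∠KYL = 113°  [linear pair at Y on TL]
2. ∠KLY = 22°  [△KYL]
3. ∠KLT = 22°  [Y on ray LT]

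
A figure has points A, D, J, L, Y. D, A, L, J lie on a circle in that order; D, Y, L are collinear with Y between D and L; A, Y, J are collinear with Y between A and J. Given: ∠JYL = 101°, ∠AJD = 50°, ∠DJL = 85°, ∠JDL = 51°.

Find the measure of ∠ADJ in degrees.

1. ∠DLJ = 44°  [△DLJ]
2. ∠DAJ = 44°  [same arc DJ]
3. ∠ADJ = 86°  [△DAJ]

∠ADJ = 86°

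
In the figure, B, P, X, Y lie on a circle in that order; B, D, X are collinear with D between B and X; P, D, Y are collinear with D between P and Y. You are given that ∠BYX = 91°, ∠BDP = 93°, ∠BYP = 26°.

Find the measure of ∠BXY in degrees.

∠BXY = 22°

1. ∠BPX = 89°  [cyclic BPXY, opposite ∠P+∠Y]
2. ∠XDY = 93°  [vertical angles at D]
3. ∠BXP = 26°  [same arc BP]
4. ∠PBX = 65°  [△BPX]
5. ∠PYX = 65°  [same arc PX]
6. ∠BXY = 22°  [△XDY]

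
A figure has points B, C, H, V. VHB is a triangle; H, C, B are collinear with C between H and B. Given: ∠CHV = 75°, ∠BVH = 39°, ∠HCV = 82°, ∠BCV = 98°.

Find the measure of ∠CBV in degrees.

∠CBV = 66°

1. ∠BHV = 75°  [C on ray HB]
2. ∠HBV = 66°  [△VHB]
3. ∠CBV = 66°  [C on ray BH]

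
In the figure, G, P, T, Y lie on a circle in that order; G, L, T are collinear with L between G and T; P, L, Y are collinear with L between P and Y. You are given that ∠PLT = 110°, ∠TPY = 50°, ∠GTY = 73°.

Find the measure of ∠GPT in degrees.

∠GPT = 123°

1. ∠GLP = 70°  [linear pair at L on GT]
2. ∠GTP = 20°  [△PLT]
3. ∠GPY = 73°  [same arc GY]
4. ∠PGT = 37°  [△GLP]
5. ∠GPT = 123°  [△GPT]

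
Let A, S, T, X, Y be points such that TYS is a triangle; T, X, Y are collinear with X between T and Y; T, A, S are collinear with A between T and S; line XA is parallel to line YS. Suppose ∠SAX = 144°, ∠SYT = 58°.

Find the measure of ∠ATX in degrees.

∠ATX = 86°

1. ∠TAX = 36°  [linear pair at A on TS]
2. ∠AXT = 58°  [XA∥YS, corresponding at X]
3. ∠ATX = 86°  [△TXA]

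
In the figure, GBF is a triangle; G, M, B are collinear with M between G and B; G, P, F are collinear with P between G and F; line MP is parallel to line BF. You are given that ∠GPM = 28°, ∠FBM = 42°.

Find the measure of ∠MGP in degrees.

1. ∠BFG = 28°  [MP∥BF, corresponding at P]
2. ∠FBG = 42°  [M on ray BG]
3. ∠BGF = 110°  [△GBF]
4. ∠MGP = 110°  [M on GB, P on GF]

∠MGP = 110°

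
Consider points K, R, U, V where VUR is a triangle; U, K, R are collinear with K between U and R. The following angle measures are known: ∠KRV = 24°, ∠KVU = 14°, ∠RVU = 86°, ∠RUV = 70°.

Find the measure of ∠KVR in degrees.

1. ∠KUV = 70°  [K on ray UR]
2. ∠UKV = 96°  [△VUK]
3. ∠RKV = 84°  [linear pair at K on UR]
4. ∠KVR = 72°  [△VKR]

∠KVR = 72°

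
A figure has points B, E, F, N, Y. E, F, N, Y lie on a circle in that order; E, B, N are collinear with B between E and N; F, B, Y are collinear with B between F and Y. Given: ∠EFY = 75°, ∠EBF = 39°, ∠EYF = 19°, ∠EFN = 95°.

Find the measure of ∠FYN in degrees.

∠FYN = 66°

1. ∠ENY = 75°  [same arc EY]
2. ∠NBY = 39°  [vertical angles at B]
3. ∠FYN = 66°  [△NBY]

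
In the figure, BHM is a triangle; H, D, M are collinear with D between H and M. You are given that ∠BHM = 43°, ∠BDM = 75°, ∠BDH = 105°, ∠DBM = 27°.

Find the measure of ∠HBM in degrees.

∠HBM = 59°

1. ∠BMD = 78°  [△BDM]
2. ∠BMH = 78°  [D on ray MH]
3. ∠HBM = 59°  [△BHM]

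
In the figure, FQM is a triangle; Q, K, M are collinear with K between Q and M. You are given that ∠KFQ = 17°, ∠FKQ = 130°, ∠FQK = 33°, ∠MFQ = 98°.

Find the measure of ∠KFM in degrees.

1. ∠FKM = 50°  [linear pair at K on QM]
2. ∠FQM = 33°  [K on ray QM]
3. ∠FMQ = 49°  [△FQM]
4. ∠FMK = 49°  [K on ray MQ]
5. ∠KFM = 81°  [△FKM]

∠KFM = 81°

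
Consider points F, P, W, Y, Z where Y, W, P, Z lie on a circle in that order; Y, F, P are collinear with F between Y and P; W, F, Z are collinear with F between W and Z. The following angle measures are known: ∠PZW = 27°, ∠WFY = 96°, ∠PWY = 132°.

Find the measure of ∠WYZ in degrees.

1. ∠PYW = 27°  [same arc WP]
2. ∠YWZ = 57°  [△YFW]
3. ∠WPY = 21°  [△YWP]
4. ∠WZY = 21°  [same arc YW]
5. ∠WYZ = 102°  [△YWZ]

∠WYZ = 102°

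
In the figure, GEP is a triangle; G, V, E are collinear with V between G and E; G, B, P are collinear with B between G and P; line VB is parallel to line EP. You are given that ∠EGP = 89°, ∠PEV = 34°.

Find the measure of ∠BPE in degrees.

1. ∠GEP = 34°  [V on ray EG]
2. ∠EPG = 57°  [△GEP]
3. ∠BPE = 57°  [B on ray PG]

∠BPE = 57°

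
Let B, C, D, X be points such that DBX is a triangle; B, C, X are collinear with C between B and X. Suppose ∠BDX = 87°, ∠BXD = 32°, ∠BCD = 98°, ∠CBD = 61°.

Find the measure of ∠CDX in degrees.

1. ∠CXD = 32°  [C on ray XB]
2. ∠DCX = 82°  [linear pair at C on BX]
3. ∠CDX = 66°  [△DCX]

∠CDX = 66°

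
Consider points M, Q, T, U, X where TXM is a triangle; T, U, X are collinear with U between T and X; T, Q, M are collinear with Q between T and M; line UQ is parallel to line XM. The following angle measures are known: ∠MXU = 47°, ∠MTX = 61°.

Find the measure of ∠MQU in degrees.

1. ∠MXT = 47°  [U on ray XT]
2. ∠TMX = 72°  [△TXM]
3. ∠TQU = 72°  [UQ∥XM, corresponding at Q]
4. ∠MQU = 108°  [linear pair at Q on TM]

∠MQU = 108°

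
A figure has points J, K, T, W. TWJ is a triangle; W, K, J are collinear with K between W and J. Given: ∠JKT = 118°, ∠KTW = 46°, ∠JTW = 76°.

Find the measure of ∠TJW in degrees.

∠TJW = 32°

1. ∠TKW = 62°  [linear pair at K on WJ]
2. ∠KWT = 72°  [△TWK]
3. ∠JWT = 72°  [K on ray WJ]
4. ∠TJW = 32°  [△TWJ]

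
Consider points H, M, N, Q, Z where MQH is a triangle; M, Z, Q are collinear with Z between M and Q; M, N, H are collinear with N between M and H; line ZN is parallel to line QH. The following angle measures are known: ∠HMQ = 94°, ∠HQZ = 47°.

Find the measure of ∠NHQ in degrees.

∠NHQ = 39°

1. ∠HQM = 47°  [Z on ray QM]
2. ∠MHQ = 39°  [△MQH]
3. ∠NHQ = 39°  [N on ray HM]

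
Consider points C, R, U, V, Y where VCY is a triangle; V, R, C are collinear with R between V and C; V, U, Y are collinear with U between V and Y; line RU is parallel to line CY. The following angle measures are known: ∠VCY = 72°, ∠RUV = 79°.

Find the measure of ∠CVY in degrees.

1. ∠URV = 72°  [RU∥CY, corresponding at R]
2. ∠RVU = 29°  [△VRU]
3. ∠CVY = 29°  [R on VC, U on VY]

∠CVY = 29°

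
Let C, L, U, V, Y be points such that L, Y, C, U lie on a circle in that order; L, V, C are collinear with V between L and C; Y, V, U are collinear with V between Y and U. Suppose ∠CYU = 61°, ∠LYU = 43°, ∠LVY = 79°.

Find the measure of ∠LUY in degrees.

1. ∠CLU = 61°  [same arc CU]
2. ∠CVU = 79°  [vertical angles at V]
3. ∠LVU = 101°  [linear pair at V on LC]
4. ∠LUY = 18°  [△LVU]

∠LUY = 18°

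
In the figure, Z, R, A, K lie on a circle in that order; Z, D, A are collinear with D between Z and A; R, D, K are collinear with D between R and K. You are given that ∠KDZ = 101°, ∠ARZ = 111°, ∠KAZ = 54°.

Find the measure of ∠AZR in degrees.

∠AZR = 47°

1. ∠ADR = 101°  [vertical angles at D]
2. ∠KRZ = 54°  [same arc ZK]
3. ∠RDZ = 79°  [linear pair at D on ZA]
4. ∠AZR = 47°  [△ZDR]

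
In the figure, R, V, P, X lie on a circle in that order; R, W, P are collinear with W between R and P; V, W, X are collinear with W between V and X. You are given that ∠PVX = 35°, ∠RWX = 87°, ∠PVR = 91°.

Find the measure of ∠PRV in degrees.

1. ∠PRX = 35°  [same arc PX]
2. ∠PWV = 87°  [vertical angles at W]
3. ∠PXR = 89°  [cyclic RVPX, opposite ∠V+∠X]
4. ∠RPX = 56°  [△RPX]
5. ∠RWV = 93°  [linear pair at W on RP]
6. ∠RVX = 56°  [same arc RX]
7. ∠PRV = 31°  [△RWV]

∠PRV = 31°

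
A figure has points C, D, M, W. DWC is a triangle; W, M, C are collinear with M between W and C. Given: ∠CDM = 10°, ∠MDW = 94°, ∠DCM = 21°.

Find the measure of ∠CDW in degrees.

1. ∠CMD = 149°  [△DMC]
2. ∠DCW = 21°  [M on ray CW]
3. ∠DMW = 31°  [linear pair at M on WC]
4. ∠DWM = 55°  [△DWM]
5. ∠CWD = 55°  [M on ray WC]
6. ∠CDW = 104°  [△DWC]

∠CDW = 104°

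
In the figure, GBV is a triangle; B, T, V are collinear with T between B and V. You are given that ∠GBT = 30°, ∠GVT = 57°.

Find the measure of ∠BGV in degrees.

∠BGV = 93°

1. ∠GBV = 30°  [T on ray BV]
2. ∠BVG = 57°  [T on ray VB]
3. ∠BGV = 93°  [△GBV]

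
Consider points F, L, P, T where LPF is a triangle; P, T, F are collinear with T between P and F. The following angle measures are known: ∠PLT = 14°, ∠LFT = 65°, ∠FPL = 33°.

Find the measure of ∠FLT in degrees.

1. ∠LPT = 33°  [T on ray PF]
2. ∠LTP = 133°  [△LPT]
3. ∠FTL = 47°  [linear pair at T on PF]
4. ∠FLT = 68°  [△LTF]

∠FLT = 68°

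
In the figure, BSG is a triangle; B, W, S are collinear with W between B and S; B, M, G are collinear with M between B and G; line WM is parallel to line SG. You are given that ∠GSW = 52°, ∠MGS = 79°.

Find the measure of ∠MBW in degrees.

∠MBW = 49°

1. ∠BSG = 52°  [W on ray SB]
2. ∠BGS = 79°  [M on ray GB]
3. ∠GBS = 49°  [△BSG]
4. ∠MBW = 49°  [W on BS, M on BG]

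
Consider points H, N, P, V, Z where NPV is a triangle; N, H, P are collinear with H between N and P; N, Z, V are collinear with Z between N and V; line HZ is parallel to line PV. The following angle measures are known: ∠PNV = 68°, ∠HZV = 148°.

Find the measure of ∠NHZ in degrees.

∠NHZ = 80°

1. ∠HNZ = 68°  [H on NP, Z on NV]
2. ∠HZN = 32°  [linear pair at Z on NV]
3. ∠NHZ = 80°  [△NHZ]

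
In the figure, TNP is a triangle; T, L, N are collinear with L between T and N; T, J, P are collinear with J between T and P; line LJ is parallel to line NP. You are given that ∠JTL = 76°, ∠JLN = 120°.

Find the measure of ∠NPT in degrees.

1. ∠JLT = 60°  [linear pair at L on TN]
2. ∠LJT = 44°  [△TLJ]
3. ∠NPT = 44°  [LJ∥NP, corresponding at J]

∠NPT = 44°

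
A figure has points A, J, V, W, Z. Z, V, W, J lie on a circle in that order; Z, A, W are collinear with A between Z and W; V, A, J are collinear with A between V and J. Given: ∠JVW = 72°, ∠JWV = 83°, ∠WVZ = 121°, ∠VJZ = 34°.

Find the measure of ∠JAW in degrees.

1. ∠JZW = 72°  [same arc WJ]
2. ∠VJW = 25°  [△VWJ]
3. ∠WJZ = 59°  [cyclic ZVWJ, opposite ∠V+∠J]
4. ∠JWZ = 49°  [△ZWJ]
5. ∠JAW = 106°  [△WAJ]

∠JAW = 106°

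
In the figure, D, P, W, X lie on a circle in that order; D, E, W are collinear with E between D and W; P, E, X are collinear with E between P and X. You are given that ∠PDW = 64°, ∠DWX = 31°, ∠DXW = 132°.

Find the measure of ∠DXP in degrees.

1. ∠PXW = 64°  [same arc PW]
2. ∠WDX = 17°  [△DWX]
3. ∠WEX = 85°  [△WEX]
4. ∠DEX = 95°  [linear pair at E on DW]
5. ∠DXP = 68°  [△DEX]

∠DXP = 68°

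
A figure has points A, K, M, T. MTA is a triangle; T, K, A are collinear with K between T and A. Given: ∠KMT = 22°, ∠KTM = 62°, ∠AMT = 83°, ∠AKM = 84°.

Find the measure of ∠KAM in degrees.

∠KAM = 35°

1. ∠ATM = 62°  [K on ray TA]
2. ∠MAT = 35°  [△MTA]
3. ∠KAM = 35°  [K on ray AT]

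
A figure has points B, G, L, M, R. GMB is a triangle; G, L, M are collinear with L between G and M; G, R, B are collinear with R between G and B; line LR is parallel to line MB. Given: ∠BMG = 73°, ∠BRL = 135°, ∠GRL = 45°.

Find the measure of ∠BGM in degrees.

∠BGM = 62°

1. ∠GLR = 73°  [LR∥MB, corresponding at L]
2. ∠LGR = 62°  [△GLR]
3. ∠BGM = 62°  [L on GM, R on GB]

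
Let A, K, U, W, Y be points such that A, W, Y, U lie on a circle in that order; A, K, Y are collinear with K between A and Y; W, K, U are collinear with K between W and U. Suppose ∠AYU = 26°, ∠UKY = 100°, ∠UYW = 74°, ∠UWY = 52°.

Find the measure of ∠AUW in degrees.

∠AUW = 48°

1. ∠AWU = 26°  [same arc AU]
2. ∠UAW = 106°  [cyclic AWYU, opposite ∠A+∠Y]
3. ∠AUW = 48°  [△AWU]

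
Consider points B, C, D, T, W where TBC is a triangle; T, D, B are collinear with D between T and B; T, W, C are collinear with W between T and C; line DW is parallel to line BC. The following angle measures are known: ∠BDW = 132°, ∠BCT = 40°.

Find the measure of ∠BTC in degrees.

1. ∠TDW = 48°  [linear pair at D on TB]
2. ∠DWT = 40°  [DW∥BC, corresponding at W]
3. ∠DTW = 92°  [△TDW]
4. ∠BTC = 92°  [D on TB, W on TC]

∠BTC = 92°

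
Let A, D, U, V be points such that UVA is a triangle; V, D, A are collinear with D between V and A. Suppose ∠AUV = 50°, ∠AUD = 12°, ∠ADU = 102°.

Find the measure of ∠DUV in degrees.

1. ∠DAU = 66°  [△UDA]
2. ∠UDV = 78°  [linear pair at D on VA]
3. ∠UAV = 66°  [D on ray AV]
4. ∠AVU = 64°  [△UVA]
5. ∠DVU = 64°  [D on ray VA]
6. ∠DUV = 38°  [△UVD]

∠DUV = 38°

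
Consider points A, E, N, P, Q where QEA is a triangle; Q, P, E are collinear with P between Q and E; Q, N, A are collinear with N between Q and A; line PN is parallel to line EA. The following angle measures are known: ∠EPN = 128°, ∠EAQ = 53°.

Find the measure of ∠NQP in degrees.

∠NQP = 75°

1. ∠NPQ = 52°  [linear pair at P on QE]
2. ∠PNQ = 53°  [PN∥EA, corresponding at N]
3. ∠NQP = 75°  [△QPN]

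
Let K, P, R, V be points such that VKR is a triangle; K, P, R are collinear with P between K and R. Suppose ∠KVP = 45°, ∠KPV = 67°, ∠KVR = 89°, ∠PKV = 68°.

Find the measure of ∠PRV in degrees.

∠PRV = 23°

1. ∠RKV = 68°  [P on ray KR]
2. ∠KRV = 23°  [△VKR]
3. ∠PRV = 23°  [P on ray RK]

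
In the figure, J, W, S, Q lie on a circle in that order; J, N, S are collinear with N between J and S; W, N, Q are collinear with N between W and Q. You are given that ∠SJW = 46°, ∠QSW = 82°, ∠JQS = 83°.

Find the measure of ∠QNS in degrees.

1. ∠SQW = 46°  [same arc WS]
2. ∠QWS = 52°  [△WSQ]
3. ∠QJS = 52°  [same arc SQ]
4. ∠JSQ = 45°  [△JSQ]
5. ∠QNS = 89°  [△SNQ]

∠QNS = 89°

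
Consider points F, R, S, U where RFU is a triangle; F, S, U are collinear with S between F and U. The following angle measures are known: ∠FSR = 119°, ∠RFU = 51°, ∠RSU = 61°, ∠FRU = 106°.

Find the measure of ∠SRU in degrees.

1. ∠FUR = 23°  [△RFU]
2. ∠RUS = 23°  [S on ray UF]
3. ∠SRU = 96°  [△RSU]

∠SRU = 96°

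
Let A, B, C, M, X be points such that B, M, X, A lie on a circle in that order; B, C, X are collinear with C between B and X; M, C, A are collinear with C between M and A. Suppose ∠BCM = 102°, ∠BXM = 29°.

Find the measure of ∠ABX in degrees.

∠ABX = 73°

1. ∠ACX = 102°  [vertical angles at C]
2. ∠BAM = 29°  [same arc BM]
3. ∠ACB = 78°  [linear pair at C on BX]
4. ∠ABX = 73°  [△BCA]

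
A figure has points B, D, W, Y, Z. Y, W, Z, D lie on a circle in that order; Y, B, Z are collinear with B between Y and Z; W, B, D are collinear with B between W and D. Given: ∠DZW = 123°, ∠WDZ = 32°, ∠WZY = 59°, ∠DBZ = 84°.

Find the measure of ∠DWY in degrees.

∠DWY = 64°

1. ∠DYW = 57°  [cyclic YWZD, opposite ∠Y+∠Z]
2. ∠WDY = 59°  [same arc YW]
3. ∠DWY = 64°  [△YWD]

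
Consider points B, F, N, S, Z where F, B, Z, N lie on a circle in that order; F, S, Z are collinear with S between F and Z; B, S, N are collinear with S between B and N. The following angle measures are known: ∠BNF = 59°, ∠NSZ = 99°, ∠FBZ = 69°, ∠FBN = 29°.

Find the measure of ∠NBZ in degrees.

∠NBZ = 40°

1. ∠BZF = 59°  [same arc FB]
2. ∠BFN = 92°  [△FBN]
3. ∠BFZ = 52°  [△FBZ]
4. ∠BZN = 88°  [cyclic FBZN, opposite ∠F+∠Z]
5. ∠BNZ = 52°  [same arc BZ]
6. ∠NBZ = 40°  [△BZN]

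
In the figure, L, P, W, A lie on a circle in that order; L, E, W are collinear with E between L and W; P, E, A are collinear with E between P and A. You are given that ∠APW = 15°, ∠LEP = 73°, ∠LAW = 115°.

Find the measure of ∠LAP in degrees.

∠LAP = 58°

1. ∠ALW = 15°  [same arc WA]
2. ∠AEW = 73°  [vertical angles at E]
3. ∠AEL = 107°  [linear pair at E on LW]
4. ∠LAP = 58°  [△LEA]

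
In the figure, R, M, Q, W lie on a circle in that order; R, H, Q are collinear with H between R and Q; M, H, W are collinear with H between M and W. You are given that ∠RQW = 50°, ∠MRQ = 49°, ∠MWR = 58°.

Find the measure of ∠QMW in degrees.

∠QMW = 23°

1. ∠RMW = 50°  [same arc RW]
2. ∠MHR = 81°  [△RHM]
3. ∠MQR = 58°  [same arc RM]
4. ∠MHQ = 99°  [linear pair at H on RQ]
5. ∠QMW = 23°  [△MHQ]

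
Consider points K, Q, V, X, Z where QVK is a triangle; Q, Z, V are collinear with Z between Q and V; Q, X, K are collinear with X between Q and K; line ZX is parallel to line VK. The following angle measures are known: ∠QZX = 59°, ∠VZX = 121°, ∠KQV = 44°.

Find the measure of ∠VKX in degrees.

∠VKX = 77°

1. ∠KVQ = 59°  [ZX∥VK, corresponding at Z]
2. ∠QKV = 77°  [△QVK]
3. ∠VKX = 77°  [X on ray KQ]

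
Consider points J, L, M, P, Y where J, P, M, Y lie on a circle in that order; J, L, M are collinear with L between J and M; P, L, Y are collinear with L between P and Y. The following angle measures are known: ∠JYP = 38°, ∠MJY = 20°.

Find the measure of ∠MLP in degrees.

1. ∠JMP = 38°  [same arc JP]
2. ∠MPY = 20°  [same arc MY]
3. ∠MLP = 122°  [△PLM]

∠MLP = 122°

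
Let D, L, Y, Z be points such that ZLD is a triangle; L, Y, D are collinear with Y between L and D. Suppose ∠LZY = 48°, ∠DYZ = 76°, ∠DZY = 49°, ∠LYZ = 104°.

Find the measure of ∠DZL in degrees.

∠DZL = 97°

1. ∠YLZ = 28°  [△ZLY]
2. ∠YDZ = 55°  [△ZYD]
3. ∠DLZ = 28°  [Y on ray LD]
4. ∠LDZ = 55°  [Y on ray DL]
5. ∠DZL = 97°  [△ZLD]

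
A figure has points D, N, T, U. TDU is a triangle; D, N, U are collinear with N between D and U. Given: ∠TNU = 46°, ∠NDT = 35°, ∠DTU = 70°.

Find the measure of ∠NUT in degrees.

1. ∠TDU = 35°  [N on ray DU]
2. ∠DUT = 75°  [△TDU]
3. ∠NUT = 75°  [N on ray UD]

∠NUT = 75°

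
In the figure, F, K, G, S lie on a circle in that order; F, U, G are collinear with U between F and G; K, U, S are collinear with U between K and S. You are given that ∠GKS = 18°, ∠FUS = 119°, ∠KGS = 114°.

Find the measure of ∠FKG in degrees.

∠FKG = 89°

1. ∠GSK = 48°  [△KGS]
2. ∠GUK = 119°  [vertical angles at U]
3. ∠GFK = 48°  [same arc KG]
4. ∠FGK = 43°  [△KUG]
5. ∠FKG = 89°  [△FKG]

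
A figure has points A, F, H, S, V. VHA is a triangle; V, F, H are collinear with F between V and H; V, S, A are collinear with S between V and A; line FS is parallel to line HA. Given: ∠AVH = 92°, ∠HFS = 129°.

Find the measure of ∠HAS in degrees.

1. ∠FVS = 92°  [F on VH, S on VA]
2. ∠SFV = 51°  [linear pair at F on VH]
3. ∠FSV = 37°  [△VFS]
4. ∠ASF = 143°  [linear pair at S on VA]
5. ∠HAS = 37°  [FS∥HA, co-interior at A–S]

∠HAS = 37°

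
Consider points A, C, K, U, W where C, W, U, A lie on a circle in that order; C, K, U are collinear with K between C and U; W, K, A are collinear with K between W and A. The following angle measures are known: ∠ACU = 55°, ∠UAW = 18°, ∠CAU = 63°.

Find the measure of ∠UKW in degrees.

1. ∠AWU = 55°  [same arc UA]
2. ∠UCW = 18°  [same arc WU]
3. ∠CWU = 117°  [cyclic CWUA, opposite ∠W+∠A]
4. ∠CUW = 45°  [△CWU]
5. ∠UKW = 80°  [△WKU]

∠UKW = 80°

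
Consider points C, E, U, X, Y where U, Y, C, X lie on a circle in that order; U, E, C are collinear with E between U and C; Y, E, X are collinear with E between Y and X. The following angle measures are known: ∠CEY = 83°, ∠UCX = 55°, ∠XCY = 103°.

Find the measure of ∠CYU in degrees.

∠CYU = 104°

1. ∠UEY = 97°  [linear pair at E on UC]
2. ∠UYX = 55°  [same arc UX]
3. ∠XUY = 77°  [cyclic UYCX, opposite ∠U+∠C]
4. ∠CUY = 28°  [△UEY]
5. ∠UXY = 48°  [△UYX]
6. ∠UCY = 48°  [same arc UY]
7. ∠CYU = 104°  [△UYC]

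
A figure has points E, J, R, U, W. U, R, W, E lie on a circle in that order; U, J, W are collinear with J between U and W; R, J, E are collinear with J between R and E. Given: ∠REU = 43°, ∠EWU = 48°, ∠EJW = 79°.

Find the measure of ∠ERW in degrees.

1. ∠RWU = 43°  [same arc UR]
2. ∠RJU = 79°  [vertical angles at J]
3. ∠RJW = 101°  [linear pair at J on UW]
4. ∠ERW = 36°  [△RJW]

∠ERW = 36°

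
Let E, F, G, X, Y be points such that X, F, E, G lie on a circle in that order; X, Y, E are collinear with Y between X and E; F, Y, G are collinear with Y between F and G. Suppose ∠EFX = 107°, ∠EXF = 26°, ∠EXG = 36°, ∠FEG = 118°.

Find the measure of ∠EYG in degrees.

∠EYG = 83°

1. ∠EGX = 73°  [cyclic XFEG, opposite ∠F+∠G]
2. ∠EGF = 26°  [same arc FE]
3. ∠GEX = 71°  [△XEG]
4. ∠EYG = 83°  [△EYG]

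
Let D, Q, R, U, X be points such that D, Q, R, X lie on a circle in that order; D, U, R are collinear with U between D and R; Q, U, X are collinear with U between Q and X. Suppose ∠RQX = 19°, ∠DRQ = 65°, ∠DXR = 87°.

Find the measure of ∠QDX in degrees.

∠QDX = 41°

1. ∠RDX = 19°  [same arc RX]
2. ∠DXQ = 65°  [same arc DQ]
3. ∠DRX = 74°  [△DRX]
4. ∠DQX = 74°  [same arc DX]
5. ∠QDX = 41°  [△DQX]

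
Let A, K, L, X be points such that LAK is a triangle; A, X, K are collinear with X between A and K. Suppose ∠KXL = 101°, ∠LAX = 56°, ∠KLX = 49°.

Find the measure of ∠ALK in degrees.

1. ∠LKX = 30°  [△LXK]
2. ∠KAL = 56°  [X on ray AK]
3. ∠AKL = 30°  [X on ray KA]
4. ∠ALK = 94°  [△LAK]

∠ALK = 94°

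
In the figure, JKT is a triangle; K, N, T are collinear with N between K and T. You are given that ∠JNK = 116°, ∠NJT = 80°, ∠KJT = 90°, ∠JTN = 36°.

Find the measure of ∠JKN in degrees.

1. ∠JTK = 36°  [N on ray TK]
2. ∠JKT = 54°  [△JKT]
3. ∠JKN = 54°  [N on ray KT]

∠JKN = 54°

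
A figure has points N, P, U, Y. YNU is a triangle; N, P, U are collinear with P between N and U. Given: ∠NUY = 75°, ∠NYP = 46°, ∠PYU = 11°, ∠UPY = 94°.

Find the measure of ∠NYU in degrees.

∠NYU = 57°

1. ∠NPY = 86°  [linear pair at P on NU]
2. ∠PNY = 48°  [△YNP]
3. ∠UNY = 48°  [P on ray NU]
4. ∠NYU = 57°  [△YNU]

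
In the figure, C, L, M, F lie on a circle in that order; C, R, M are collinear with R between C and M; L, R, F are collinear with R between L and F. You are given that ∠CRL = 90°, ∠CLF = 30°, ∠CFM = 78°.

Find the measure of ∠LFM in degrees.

∠LFM = 60°

1. ∠FRM = 90°  [vertical angles at R]
2. ∠CMF = 30°  [same arc CF]
3. ∠LFM = 60°  [△MRF]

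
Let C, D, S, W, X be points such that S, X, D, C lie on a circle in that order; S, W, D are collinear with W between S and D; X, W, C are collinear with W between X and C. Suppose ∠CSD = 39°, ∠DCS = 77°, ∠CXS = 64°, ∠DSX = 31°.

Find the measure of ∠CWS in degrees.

∠CWS = 95°

1. ∠CXD = 39°  [same arc DC]
2. ∠DXS = 103°  [cyclic SXDC, opposite ∠X+∠C]
3. ∠SDX = 46°  [△SXD]
4. ∠DWX = 95°  [△XWD]
5. ∠CWS = 95°  [vertical angles at W]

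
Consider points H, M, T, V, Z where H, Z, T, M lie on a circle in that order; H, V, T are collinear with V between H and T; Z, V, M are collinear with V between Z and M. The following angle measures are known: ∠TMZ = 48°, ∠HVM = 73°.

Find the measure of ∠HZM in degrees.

∠HZM = 25°

1. ∠THZ = 48°  [same arc ZT]
2. ∠TVZ = 73°  [vertical angles at V]
3. ∠HVZ = 107°  [linear pair at V on HT]
4. ∠HZM = 25°  [△HVZ]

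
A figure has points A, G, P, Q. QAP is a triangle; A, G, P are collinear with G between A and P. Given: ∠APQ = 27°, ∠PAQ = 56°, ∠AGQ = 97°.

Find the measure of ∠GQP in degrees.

∠GQP = 70°

1. ∠GPQ = 27°  [G on ray PA]
2. ∠PGQ = 83°  [linear pair at G on AP]
3. ∠GQP = 70°  [△QGP]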